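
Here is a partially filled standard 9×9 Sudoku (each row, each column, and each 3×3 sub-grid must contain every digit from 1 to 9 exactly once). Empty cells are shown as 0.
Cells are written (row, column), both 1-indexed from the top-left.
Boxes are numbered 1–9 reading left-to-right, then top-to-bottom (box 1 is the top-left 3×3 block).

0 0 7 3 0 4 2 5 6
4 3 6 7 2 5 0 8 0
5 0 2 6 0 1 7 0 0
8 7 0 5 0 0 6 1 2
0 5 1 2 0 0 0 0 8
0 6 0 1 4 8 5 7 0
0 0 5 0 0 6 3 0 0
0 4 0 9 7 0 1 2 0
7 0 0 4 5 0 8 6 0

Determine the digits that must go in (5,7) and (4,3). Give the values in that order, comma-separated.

For (5,7):
  Consider where 4 can go in column 7.
  (2,7) is out (row 2 already has a 4).
  So the only cell in column 7 that can hold 4 is (5,7).
  So (5,7) = 4.
For (4,3):
  Consider where 4 can go in column 3.
  (6,3) is out (row 6 already has a 4).
  (8,3) is out (row 8 already has a 4).
  (9,3) is out (row 9 already has a 4).
  So the only cell in column 3 that can hold 4 is (4,3).
  So (4,3) = 4.

4,4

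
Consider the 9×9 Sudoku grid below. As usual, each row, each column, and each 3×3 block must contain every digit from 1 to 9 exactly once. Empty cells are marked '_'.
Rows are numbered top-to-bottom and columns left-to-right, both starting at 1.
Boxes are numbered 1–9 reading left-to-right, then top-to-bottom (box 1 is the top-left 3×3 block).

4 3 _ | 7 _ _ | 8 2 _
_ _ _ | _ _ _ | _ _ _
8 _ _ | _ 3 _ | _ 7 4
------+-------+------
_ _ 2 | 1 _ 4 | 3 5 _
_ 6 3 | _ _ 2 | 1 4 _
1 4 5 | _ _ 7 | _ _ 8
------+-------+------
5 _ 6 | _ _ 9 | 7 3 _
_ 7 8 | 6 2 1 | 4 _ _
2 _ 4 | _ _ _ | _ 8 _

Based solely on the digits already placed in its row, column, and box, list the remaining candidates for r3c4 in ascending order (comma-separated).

Row 3 already contains {3, 4, 7, 8}.
Column 4 already contains {1, 6, 7}.
Its 3×3 block (box 2) already contains {3, 7}.
Removing those from 1–9 leaves {2, 5, 9} as the candidates for r3c4.

2,5,9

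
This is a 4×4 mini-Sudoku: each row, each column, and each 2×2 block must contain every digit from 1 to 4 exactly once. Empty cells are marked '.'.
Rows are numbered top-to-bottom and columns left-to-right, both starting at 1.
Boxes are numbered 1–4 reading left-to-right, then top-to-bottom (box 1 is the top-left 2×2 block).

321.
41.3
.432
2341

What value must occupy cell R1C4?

4

Row 1 already contains {1, 2, 3}.
Column 4 already contains {1, 2, 3}.
Its 2×2 block (box 2) already contains {1, 3}.
The only value from 1–4 not eliminated is 4, so R1C4 = 4.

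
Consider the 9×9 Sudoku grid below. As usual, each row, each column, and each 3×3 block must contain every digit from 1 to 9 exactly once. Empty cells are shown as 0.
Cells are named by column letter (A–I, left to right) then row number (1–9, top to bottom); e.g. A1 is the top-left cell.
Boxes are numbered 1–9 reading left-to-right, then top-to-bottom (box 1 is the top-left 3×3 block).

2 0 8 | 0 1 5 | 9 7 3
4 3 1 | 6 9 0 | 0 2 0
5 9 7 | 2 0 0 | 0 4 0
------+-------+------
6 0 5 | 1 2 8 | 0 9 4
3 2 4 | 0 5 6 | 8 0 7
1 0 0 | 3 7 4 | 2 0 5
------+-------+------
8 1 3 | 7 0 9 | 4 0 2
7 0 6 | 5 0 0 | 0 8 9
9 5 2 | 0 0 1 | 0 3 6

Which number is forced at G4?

Row 4 already contains {1, 2, 4, 5, 6, 8, 9}.
Column G already contains {2, 4, 8, 9}.
Its 3×3 block (box 6) already contains {2, 4, 5, 7, 8, 9}.
The only value from 1–9 not eliminated is 3, so G4 = 3.

3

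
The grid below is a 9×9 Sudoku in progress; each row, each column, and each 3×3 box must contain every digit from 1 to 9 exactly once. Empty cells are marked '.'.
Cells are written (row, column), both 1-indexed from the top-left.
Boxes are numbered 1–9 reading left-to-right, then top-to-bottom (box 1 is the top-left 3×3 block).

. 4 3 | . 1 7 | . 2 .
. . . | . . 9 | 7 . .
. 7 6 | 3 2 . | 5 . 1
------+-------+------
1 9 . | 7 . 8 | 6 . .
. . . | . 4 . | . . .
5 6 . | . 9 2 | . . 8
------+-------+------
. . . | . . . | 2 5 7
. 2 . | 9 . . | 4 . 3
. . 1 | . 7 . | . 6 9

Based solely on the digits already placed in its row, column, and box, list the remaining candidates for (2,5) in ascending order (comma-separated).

Row 2 already contains {7, 9}.
Column 5 already contains {1, 2, 4, 7, 9}.
Its 3×3 block (box 2) already contains {1, 2, 3, 7, 9}.
Removing those from 1–9 leaves {5, 6, 8} as the candidates for (2,5).

5,6,8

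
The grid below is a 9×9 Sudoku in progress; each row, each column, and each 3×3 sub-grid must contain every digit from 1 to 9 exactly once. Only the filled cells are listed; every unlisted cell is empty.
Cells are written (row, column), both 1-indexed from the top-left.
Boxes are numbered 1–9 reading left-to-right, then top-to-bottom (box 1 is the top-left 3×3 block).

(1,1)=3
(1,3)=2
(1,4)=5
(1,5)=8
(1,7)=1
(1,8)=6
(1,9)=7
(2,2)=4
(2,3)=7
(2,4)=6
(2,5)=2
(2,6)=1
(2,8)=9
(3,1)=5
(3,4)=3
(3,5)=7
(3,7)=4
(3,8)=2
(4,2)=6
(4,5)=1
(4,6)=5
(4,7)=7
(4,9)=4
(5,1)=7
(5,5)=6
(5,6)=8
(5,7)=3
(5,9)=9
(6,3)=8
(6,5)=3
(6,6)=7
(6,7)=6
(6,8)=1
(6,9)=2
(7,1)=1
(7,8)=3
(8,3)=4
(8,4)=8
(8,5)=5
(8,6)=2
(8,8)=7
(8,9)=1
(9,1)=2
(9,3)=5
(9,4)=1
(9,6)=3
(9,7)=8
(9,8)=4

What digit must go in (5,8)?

5

Row 5 already contains {3, 6, 7, 8, 9}.
Column 8 already contains {1, 2, 3, 4, 6, 7, 9}.
Its 3×3 block (box 6) already contains {1, 2, 3, 4, 6, 7, 9}.
The only value from 1–9 not eliminated is 5, so (5,8) = 5.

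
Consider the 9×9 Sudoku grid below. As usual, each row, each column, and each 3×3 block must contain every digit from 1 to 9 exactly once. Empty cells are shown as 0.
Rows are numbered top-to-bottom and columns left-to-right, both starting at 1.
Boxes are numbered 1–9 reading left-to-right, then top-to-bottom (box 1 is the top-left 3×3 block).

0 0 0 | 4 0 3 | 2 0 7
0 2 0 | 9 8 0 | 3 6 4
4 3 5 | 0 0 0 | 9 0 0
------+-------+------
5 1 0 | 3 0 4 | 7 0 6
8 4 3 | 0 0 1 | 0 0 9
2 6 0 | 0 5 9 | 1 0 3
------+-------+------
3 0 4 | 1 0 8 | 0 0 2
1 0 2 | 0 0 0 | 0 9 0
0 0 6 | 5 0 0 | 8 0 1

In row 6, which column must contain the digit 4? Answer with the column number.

Consider where 4 can go in row 6.
R6C3 is out (column 3 already has a 4).
R6C4 is out (column 4 already has a 4).
So the only cell in row 6 that can hold 4 is R6C8.
That is column 8.

8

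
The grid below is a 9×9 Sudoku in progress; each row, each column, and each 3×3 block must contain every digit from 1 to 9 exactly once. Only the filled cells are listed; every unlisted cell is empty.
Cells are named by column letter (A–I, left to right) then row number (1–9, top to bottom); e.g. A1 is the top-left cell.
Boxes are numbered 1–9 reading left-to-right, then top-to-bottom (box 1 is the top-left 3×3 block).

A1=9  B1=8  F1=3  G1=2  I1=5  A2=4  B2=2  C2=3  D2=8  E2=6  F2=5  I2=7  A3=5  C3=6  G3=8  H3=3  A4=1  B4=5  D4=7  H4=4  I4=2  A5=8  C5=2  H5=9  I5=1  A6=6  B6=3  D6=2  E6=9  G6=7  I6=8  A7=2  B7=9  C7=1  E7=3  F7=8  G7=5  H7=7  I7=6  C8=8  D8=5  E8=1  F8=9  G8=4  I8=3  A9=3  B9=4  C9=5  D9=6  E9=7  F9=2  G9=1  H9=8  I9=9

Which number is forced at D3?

9

Cell D3 itself could take any of {1, 4, 9} by direct elimination.
Consider where 9 can go in box 2.
D1 is out (row 1 already has a 9).
E1 is out (row 1 already has a 9).
E3 is out (column E already has a 9).
F3 is out (column F already has a 9).
So the only cell in box 2 that can hold 9 is D3.
Therefore D3 = 9.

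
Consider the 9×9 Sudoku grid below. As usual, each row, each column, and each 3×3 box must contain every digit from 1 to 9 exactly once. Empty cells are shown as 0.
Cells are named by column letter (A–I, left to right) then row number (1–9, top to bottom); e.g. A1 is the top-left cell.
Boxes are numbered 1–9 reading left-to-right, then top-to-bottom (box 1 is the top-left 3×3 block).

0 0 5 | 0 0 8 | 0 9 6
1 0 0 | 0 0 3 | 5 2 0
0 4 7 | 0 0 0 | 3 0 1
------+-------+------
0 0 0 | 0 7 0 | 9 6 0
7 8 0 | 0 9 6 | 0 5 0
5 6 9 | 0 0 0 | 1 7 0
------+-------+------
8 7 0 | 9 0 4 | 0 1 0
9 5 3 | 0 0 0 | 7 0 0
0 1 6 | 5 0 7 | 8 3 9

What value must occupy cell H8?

4

Row 8 already contains {3, 5, 7, 9}.
Column H already contains {1, 2, 3, 5, 6, 7, 9}.
Its 3×3 block (box 9) already contains {1, 3, 7, 8, 9}.
The only value from 1–9 not eliminated is 4, so H8 = 4.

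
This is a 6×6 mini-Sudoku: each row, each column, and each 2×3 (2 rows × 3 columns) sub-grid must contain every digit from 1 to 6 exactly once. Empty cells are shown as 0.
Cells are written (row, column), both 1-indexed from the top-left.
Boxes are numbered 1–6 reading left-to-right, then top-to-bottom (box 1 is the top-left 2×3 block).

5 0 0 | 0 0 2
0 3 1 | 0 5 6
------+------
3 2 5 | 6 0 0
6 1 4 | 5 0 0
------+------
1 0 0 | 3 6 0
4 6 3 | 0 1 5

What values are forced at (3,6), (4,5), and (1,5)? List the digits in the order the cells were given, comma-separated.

For (3,6):
  Consider where 1 can go in row 3.
  (3,5) is out (column 5 already has a 1).
  So the only cell in row 3 that can hold 1 is (3,6).
  So (3,6) = 1.
For (4,5):
  Consider where 2 can go in box 4.
  (3,5) is out (row 3 already has a 2).
  (3,6) is out (row 3 already has a 2).
  (4,6) is out (column 6 already has a 2).
  So the only cell in box 4 that can hold 2 is (4,5).
  So (4,5) = 2.
For (1,5):
  Consider where 3 can go in box 2.
  (1,4) is out (column 4 already has a 3).
  (2,4) is out (row 2 already has a 3).
  So the only cell in box 2 that can hold 3 is (1,5).
  So (1,5) = 3.

1,2,3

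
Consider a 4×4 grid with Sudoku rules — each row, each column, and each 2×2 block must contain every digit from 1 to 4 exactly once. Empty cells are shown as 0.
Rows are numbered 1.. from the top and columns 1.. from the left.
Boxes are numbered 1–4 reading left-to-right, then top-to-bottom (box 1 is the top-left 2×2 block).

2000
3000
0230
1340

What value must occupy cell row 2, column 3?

2

Cell row 2, column 3 itself could take any of {1, 2} by direct elimination.
Consider where 2 can go in column 3.
row 1, column 3 is out (row 1 already has a 2).
So the only cell in column 3 that can hold 2 is row 2, column 3.
Therefore row 2, column 3 = 2.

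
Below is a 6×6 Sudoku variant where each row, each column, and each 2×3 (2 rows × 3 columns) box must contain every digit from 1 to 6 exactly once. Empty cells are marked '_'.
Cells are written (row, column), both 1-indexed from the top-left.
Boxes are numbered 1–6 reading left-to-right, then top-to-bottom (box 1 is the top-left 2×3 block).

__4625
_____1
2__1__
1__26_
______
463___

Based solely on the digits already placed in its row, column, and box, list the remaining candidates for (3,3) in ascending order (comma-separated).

5,6

Row 3 already contains {1, 2}.
Column 3 already contains {3, 4}.
Its 2×3 block (box 3) already contains {1, 2}.
Removing those from 1–6 leaves {5, 6} as the candidates for (3,3).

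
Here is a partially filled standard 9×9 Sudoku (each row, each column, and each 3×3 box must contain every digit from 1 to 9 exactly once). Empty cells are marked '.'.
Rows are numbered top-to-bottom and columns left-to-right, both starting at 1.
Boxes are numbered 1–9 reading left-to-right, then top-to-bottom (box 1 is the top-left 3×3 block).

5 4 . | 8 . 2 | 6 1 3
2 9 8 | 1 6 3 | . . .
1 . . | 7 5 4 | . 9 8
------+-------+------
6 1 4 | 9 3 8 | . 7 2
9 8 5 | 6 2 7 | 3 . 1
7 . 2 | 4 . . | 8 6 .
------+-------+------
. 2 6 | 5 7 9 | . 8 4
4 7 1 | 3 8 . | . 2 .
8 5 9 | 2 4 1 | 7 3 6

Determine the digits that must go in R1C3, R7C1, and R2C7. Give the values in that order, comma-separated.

7,3,4

For R1C3:
  Row 1 already contains {1, 2, 3, 4, 5, 6, 8}.
  Column 3 already contains {1, 2, 4, 5, 6, 8, 9}.
  Its 3×3 block (box 1) already contains {1, 2, 4, 5, 8, 9}.
  The only value from 1–9 not eliminated is 7, so R1C3 = 7.
For R7C1:
  Row 7 already contains {2, 4, 5, 6, 7, 8, 9}.
  Column 1 already contains {1, 2, 4, 5, 6, 7, 8, 9}.
  Its 3×3 block (box 7) already contains {1, 2, 4, 5, 6, 7, 8, 9}.
  The only value from 1–9 not eliminated is 3, so R7C1 = 3.
For R2C7:
  Consider where 4 can go in column 7.
  R3C7 is out (row 3 already has a 4).
  R4C7 is out (row 4 already has a 4).
  R7C7 is out (row 7 already has a 4).
  R8C7 is out (row 8 already has a 4).
  So the only cell in column 7 that can hold 4 is R2C7.
  So R2C7 = 4.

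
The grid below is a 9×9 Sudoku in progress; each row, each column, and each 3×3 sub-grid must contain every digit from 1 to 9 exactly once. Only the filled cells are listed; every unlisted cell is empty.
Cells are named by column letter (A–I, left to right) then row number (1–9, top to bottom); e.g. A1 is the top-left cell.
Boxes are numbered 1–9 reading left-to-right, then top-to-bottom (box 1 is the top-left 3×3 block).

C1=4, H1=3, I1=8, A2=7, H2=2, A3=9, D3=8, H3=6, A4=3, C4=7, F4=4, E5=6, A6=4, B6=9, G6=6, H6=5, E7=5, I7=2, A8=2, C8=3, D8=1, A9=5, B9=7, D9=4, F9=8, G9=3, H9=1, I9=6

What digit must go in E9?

Cell E9 itself could take any of {2, 9} by direct elimination.
Consider where 2 can go in row 9.
C9 is out (box 7 already has a 2).
So the only cell in row 9 that can hold 2 is E9.
Therefore E9 = 2.

2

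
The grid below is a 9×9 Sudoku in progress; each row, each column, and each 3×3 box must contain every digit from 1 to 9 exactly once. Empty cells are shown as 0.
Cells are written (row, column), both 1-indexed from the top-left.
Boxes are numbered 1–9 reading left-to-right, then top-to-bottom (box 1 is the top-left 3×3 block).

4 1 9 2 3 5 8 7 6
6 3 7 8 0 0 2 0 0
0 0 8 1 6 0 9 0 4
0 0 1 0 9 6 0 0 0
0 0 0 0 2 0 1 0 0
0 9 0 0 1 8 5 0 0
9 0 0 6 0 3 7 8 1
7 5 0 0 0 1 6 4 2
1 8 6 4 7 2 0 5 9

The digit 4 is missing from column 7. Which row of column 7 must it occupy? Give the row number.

Consider where 4 can go in column 7.
(9,7) is out (row 9 already has a 4).
So the only cell in column 7 that can hold 4 is (4,7).
That is row 4.

4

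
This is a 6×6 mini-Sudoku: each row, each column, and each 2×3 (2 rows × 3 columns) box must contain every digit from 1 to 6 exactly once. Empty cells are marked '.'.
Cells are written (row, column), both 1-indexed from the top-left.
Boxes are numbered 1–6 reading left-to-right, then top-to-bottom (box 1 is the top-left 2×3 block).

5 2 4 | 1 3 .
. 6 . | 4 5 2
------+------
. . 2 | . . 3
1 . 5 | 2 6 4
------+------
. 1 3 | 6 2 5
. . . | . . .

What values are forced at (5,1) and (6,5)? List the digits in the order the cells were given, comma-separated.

For (5,1):
  Row 5 already contains {1, 2, 3, 5, 6}.
  Column 1 already contains {1, 5}.
  Its 2×3 block (box 5) already contains {1, 3}.
  The only value from 1–6 not eliminated is 4, so (5,1) = 4.
For (6,5):
  Consider where 4 can go in column 5.
  (3,5) is out (box 4 already has a 4).
  So the only cell in column 5 that can hold 4 is (6,5).
  So (6,5) = 4.

4,4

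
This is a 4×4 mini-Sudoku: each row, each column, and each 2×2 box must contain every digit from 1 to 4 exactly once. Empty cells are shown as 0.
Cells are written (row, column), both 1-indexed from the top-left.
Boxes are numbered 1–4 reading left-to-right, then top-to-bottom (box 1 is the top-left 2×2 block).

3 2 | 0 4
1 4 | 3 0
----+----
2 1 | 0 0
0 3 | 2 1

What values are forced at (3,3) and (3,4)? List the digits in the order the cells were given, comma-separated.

For (3,3):
  Row 3 already contains {1, 2}.
  Column 3 already contains {2, 3}.
  Its 2×2 block (box 4) already contains {1, 2}.
  The only value from 1–4 not eliminated is 4, so (3,3) = 4.
For (3,4):
  Row 3 already contains {1, 2}.
  Column 4 already contains {1, 4}.
  Its 2×2 block (box 4) already contains {1, 2}.
  The only value from 1–4 not eliminated is 3, so (3,4) = 3.

4,3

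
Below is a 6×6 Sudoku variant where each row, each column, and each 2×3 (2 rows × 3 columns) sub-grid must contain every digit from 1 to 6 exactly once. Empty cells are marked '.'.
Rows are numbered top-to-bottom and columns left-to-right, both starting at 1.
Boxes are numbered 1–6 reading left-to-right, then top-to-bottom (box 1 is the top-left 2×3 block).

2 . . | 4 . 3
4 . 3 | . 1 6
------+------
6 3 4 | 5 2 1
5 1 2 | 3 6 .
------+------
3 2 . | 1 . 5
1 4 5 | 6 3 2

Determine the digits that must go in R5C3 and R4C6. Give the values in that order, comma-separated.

For R5C3:
  Row 5 already contains {1, 2, 3, 5}.
  Column 3 already contains {2, 3, 4, 5}.
  Its 2×3 block (box 5) already contains {1, 2, 3, 4, 5}.
  The only value from 1–6 not eliminated is 6, so R5C3 = 6.
For R4C6:
  Row 4 already contains {1, 2, 3, 5, 6}.
  Column 6 already contains {1, 2, 3, 5, 6}.
  Its 2×3 block (box 4) already contains {1, 2, 3, 5, 6}.
  The only value from 1–6 not eliminated is 4, so R4C6 = 4.

6,4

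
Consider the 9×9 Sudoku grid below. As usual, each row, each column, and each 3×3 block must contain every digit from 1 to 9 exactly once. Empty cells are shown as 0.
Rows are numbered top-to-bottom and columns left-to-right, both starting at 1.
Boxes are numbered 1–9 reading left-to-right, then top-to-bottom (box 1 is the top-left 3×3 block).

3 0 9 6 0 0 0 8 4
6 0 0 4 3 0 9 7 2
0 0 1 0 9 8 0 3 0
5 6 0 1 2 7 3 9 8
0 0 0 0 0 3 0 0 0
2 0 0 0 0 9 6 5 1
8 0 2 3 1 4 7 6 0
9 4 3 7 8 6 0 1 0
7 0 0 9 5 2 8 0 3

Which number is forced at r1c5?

Row 1 already contains {3, 4, 6, 8, 9}.
Column 5 already contains {1, 2, 3, 5, 8, 9}.
Its 3×3 block (box 2) already contains {3, 4, 6, 8, 9}.
The only value from 1–9 not eliminated is 7, so r1c5 = 7.

7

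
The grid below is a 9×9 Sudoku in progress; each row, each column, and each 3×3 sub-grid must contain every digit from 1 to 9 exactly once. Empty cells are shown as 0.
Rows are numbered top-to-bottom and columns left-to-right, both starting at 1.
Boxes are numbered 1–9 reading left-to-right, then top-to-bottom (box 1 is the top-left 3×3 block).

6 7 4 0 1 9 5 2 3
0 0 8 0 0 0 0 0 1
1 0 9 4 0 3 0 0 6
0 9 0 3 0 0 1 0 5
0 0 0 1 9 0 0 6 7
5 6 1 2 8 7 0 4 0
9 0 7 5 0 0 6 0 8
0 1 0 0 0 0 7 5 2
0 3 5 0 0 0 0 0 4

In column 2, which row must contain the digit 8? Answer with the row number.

5

Consider where 8 can go in column 2.
R2C2 is out (row 2 already has a 8).
R3C2 is out (box 1 already has a 8).
R7C2 is out (row 7 already has a 8).
So the only cell in column 2 that can hold 8 is R5C2.
That is row 5.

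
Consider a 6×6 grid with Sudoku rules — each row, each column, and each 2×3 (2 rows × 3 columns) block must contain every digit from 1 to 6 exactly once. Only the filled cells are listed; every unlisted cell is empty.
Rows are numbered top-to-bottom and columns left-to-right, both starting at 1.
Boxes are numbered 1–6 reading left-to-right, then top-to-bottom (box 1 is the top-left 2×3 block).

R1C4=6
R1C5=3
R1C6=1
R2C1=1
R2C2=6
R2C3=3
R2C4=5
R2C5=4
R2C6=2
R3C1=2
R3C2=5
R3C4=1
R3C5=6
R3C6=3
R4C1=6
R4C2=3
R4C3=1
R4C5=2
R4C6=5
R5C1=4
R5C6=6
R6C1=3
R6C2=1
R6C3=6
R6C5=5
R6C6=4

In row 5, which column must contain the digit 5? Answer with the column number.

Consider where 5 can go in row 5.
R5C2 is out (column 2 already has a 5).
R5C4 is out (column 4 already has a 5).
R5C5 is out (column 5 already has a 5).
So the only cell in row 5 that can hold 5 is R5C3.
That is column 3.

3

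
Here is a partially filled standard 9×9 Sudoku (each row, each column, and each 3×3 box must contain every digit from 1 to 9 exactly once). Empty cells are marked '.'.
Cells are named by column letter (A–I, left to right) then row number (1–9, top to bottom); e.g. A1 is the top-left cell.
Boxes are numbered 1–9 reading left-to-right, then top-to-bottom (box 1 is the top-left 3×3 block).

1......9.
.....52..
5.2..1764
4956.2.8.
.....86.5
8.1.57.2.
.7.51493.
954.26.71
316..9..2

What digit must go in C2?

9

Cell C2 itself could take any of {3, 7, 8, 9} by direct elimination.
Consider where 9 can go in column C.
C1 is out (row 1 already has a 9).
C5 is out (box 4 already has a 9).
C7 is out (row 7 already has a 9).
So the only cell in column C that can hold 9 is C2.
Therefore C2 = 9.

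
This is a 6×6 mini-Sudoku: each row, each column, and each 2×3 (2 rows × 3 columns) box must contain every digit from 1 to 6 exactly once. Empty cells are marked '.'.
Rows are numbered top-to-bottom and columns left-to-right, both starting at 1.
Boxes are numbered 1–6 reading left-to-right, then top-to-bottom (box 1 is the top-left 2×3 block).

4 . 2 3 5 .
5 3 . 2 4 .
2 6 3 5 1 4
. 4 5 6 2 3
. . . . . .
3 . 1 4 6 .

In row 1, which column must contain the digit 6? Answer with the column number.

6

Consider where 6 can go in row 1.
R1C2 is out (column 2 already has a 6).
So the only cell in row 1 that can hold 6 is R1C6.
That is column 6.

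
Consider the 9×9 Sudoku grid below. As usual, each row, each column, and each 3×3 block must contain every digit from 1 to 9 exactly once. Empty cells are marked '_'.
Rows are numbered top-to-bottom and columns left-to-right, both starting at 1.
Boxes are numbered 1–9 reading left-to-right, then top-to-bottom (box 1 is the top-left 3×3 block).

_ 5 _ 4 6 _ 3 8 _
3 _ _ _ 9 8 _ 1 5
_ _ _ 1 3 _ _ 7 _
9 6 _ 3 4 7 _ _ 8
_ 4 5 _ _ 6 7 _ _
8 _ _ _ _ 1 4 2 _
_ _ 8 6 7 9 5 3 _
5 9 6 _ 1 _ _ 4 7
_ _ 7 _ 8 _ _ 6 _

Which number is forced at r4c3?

2

Cell r4c3 itself could take any of {1, 2} by direct elimination.
Consider where 2 can go in row 4.
r4c7 is out (box 6 already has a 2).
r4c8 is out (column 8 already has a 2).
So the only cell in row 4 that can hold 2 is r4c3.
Therefore r4c3 = 2.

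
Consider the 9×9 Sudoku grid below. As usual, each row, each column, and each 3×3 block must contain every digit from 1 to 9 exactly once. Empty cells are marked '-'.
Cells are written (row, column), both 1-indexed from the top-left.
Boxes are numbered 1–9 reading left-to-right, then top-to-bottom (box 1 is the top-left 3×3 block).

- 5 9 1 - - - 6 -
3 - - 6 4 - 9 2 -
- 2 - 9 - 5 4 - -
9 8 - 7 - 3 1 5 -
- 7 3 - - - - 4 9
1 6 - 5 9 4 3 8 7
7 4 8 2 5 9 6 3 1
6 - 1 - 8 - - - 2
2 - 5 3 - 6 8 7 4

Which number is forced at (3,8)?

Row 3 already contains {2, 4, 5, 9}.
Column 8 already contains {2, 3, 4, 5, 6, 7, 8}.
Its 3×3 block (box 3) already contains {2, 4, 6, 9}.
The only value from 1–9 not eliminated is 1, so (3,8) = 1.

1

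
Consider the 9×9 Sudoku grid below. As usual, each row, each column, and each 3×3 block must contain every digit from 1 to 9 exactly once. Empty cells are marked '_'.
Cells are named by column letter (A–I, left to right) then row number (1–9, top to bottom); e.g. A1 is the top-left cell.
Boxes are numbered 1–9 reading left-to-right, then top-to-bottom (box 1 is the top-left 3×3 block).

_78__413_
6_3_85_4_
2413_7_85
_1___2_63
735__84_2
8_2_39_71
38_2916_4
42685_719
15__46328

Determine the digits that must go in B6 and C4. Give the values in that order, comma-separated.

For B6:
  Row 6 already contains {1, 2, 3, 7, 8, 9}.
  Column B already contains {1, 2, 3, 4, 5, 7, 8}.
  Its 3×3 block (box 4) already contains {1, 2, 3, 5, 7, 8}.
  The only value from 1–9 not eliminated is 6, so B6 = 6.
For C4:
  Consider where 4 can go in box 4.
  A4 is out (column A already has a 4).
  B6 is out (column B already has a 4).
  So the only cell in box 4 that can hold 4 is C4.
  So C4 = 4.

6,4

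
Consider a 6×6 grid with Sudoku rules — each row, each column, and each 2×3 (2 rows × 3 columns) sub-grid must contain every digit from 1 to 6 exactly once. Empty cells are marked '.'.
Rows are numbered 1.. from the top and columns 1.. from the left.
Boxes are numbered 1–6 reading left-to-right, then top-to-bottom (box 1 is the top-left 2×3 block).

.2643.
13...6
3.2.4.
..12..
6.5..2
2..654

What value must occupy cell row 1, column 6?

Cell row 1, column 6 itself could take any of {1, 5} by direct elimination.
Consider where 1 can go in box 2.
row 2, column 4 is out (row 2 already has a 1).
row 2, column 5 is out (row 2 already has a 1).
So the only cell in box 2 that can hold 1 is row 1, column 6.
Therefore row 1, column 6 = 1.

1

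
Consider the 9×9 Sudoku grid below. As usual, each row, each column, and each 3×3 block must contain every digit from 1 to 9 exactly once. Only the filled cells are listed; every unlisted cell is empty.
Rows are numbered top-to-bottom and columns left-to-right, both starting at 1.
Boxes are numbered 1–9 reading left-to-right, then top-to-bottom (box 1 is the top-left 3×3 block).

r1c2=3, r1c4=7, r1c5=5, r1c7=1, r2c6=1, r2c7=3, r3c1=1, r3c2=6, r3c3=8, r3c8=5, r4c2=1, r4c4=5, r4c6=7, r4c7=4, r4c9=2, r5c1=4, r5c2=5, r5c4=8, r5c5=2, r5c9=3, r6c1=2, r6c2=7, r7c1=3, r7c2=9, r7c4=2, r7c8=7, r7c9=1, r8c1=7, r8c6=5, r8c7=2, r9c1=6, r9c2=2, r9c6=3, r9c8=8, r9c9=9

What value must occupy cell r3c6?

2

Cell r3c6 itself could take any of {2, 4, 9} by direct elimination.
Consider where 2 can go in row 3.
r3c4 is out (column 4 already has a 2).
r3c5 is out (column 5 already has a 2).
r3c7 is out (column 7 already has a 2).
r3c9 is out (column 9 already has a 2).
So the only cell in row 3 that can hold 2 is r3c6.
Therefore r3c6 = 2.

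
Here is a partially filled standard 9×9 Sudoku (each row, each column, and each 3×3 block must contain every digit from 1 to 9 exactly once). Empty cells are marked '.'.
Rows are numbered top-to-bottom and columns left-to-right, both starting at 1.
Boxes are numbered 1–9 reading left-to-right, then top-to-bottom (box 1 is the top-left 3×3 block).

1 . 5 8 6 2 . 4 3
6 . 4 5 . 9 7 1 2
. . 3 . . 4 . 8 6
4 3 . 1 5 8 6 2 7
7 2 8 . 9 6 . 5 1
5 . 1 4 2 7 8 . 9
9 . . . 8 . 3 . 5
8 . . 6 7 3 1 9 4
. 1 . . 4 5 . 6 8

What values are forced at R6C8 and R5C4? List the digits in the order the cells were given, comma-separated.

3,3

For R6C8:
  Row 6 already contains {1, 2, 4, 5, 7, 8, 9}.
  Column 8 already contains {1, 2, 4, 5, 6, 8, 9}.
  Its 3×3 block (box 6) already contains {1, 2, 5, 6, 7, 8, 9}.
  The only value from 1–9 not eliminated is 3, so R6C8 = 3.
For R5C4:
  Row 5 already contains {1, 2, 5, 6, 7, 8, 9}.
  Column 4 already contains {1, 4, 5, 6, 8}.
  Its 3×3 block (box 5) already contains {1, 2, 4, 5, 6, 7, 8, 9}.
  The only value from 1–9 not eliminated is 3, so R5C4 = 3.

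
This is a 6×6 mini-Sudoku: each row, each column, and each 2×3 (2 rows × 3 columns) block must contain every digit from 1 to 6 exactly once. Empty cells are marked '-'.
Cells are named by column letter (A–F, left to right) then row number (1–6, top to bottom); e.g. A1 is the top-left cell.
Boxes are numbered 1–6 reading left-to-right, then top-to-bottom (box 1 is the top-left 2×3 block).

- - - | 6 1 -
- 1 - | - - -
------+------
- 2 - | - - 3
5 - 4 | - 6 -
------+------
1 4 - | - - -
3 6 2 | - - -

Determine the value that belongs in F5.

Cell F5 itself could take any of {2, 5, 6} by direct elimination.
Consider where 6 can go in column F.
F1 is out (row 1 already has a 6).
F2 is out (box 2 already has a 6).
F4 is out (row 4 already has a 6).
F6 is out (row 6 already has a 6).
So the only cell in column F that can hold 6 is F5.
Therefore F5 = 6.

6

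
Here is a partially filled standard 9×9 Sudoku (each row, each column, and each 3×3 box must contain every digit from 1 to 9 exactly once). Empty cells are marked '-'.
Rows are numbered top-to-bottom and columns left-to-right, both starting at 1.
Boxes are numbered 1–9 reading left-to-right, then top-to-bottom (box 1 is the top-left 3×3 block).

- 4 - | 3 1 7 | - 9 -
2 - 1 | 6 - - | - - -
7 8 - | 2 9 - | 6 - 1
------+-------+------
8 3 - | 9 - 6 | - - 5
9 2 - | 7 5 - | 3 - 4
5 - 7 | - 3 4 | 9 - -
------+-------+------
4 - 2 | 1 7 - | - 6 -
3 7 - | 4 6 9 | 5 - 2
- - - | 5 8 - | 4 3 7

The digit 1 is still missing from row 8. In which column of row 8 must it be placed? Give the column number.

8

Consider where 1 can go in row 8.
R8C3 is out (column 3 already has a 1).
So the only cell in row 8 that can hold 1 is R8C8.
That is column 8.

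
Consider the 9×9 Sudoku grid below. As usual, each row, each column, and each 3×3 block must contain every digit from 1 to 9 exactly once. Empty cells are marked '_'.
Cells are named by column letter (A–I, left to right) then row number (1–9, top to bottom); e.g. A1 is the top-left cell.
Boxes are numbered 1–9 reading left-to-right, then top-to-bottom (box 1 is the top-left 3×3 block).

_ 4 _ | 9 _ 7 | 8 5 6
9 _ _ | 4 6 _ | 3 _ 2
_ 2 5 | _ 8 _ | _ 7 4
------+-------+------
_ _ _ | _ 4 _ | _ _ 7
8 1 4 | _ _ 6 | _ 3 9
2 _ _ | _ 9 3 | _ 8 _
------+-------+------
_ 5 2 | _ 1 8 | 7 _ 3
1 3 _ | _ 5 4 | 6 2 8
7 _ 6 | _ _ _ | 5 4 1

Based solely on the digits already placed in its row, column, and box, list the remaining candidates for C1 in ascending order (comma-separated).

1,3

Row 1 already contains {4, 5, 6, 7, 8, 9}.
Column C already contains {2, 4, 5, 6}.
Its 3×3 block (box 1) already contains {2, 4, 5, 9}.
Removing those from 1–9 leaves {1, 3} as the candidates for C1.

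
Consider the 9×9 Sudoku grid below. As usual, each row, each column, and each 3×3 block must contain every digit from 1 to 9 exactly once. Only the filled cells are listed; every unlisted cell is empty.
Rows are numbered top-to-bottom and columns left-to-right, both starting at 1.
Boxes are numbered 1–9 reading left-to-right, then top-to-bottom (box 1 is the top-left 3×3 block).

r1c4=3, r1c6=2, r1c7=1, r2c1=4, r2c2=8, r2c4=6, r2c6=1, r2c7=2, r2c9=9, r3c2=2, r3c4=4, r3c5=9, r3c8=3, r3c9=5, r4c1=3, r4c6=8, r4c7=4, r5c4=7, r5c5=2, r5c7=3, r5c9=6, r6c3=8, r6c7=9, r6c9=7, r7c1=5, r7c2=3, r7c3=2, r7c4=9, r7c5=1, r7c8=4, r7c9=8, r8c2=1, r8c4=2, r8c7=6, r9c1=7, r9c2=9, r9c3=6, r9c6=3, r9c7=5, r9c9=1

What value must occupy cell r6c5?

Cell r6c5 itself could take any of {3, 4, 5, 6} by direct elimination.
Consider where 3 can go in row 6.
r6c1 is out (column 1 already has a 3).
r6c2 is out (column 2 already has a 3).
r6c4 is out (column 4 already has a 3).
r6c6 is out (column 6 already has a 3).
r6c8 is out (column 8 already has a 3).
So the only cell in row 6 that can hold 3 is r6c5.
Therefore r6c5 = 3.

3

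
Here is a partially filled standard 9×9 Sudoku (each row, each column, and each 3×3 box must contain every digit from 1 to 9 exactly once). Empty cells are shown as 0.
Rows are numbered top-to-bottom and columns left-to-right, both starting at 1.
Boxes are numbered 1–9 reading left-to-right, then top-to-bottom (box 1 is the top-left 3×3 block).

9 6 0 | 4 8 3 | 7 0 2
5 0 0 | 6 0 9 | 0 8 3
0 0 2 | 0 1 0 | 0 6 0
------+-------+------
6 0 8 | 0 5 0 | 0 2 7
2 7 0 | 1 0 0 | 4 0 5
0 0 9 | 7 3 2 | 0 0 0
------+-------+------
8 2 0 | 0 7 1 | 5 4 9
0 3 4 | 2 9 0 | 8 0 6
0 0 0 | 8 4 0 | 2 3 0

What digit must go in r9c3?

5

Cell r9c3 itself could take any of {1, 5, 6, 7} by direct elimination.
Consider where 5 can go in column 3.
r1c3 is out (box 1 already has a 5).
r2c3 is out (row 2 already has a 5).
r5c3 is out (row 5 already has a 5).
r7c3 is out (row 7 already has a 5).
So the only cell in column 3 that can hold 5 is r9c3.
Therefore r9c3 = 5.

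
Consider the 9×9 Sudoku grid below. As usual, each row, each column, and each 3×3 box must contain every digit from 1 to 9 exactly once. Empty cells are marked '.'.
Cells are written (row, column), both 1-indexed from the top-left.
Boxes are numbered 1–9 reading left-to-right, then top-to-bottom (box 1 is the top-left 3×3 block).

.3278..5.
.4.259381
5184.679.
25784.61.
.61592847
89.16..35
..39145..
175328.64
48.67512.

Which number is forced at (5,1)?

3

Row 5 already contains {1, 2, 4, 5, 6, 7, 8, 9}.
Column 1 already contains {1, 2, 4, 5, 8}.
Its 3×3 block (box 4) already contains {1, 2, 5, 6, 7, 8, 9}.
The only value from 1–9 not eliminated is 3, so (5,1) = 3.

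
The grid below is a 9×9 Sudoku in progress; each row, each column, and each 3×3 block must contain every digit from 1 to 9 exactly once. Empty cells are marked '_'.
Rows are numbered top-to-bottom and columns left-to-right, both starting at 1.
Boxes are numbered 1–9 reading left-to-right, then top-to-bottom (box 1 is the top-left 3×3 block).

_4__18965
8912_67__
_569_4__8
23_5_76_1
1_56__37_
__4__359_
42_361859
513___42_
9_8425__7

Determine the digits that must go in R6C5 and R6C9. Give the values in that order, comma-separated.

8,2

For R6C5:
  Row 6 already contains {3, 4, 5, 9}.
  Column 5 already contains {1, 2, 6}.
  Its 3×3 block (box 5) already contains {3, 5, 6, 7}.
  The only value from 1–9 not eliminated is 8, so R6C5 = 8.
For R6C9:
  Row 6 already contains {3, 4, 5, 9}.
  Column 9 already contains {1, 5, 7, 8, 9}.
  Its 3×3 block (box 6) already contains {1, 3, 5, 6, 7, 9}.
  The only value from 1–9 not eliminated is 2, so R6C9 = 2.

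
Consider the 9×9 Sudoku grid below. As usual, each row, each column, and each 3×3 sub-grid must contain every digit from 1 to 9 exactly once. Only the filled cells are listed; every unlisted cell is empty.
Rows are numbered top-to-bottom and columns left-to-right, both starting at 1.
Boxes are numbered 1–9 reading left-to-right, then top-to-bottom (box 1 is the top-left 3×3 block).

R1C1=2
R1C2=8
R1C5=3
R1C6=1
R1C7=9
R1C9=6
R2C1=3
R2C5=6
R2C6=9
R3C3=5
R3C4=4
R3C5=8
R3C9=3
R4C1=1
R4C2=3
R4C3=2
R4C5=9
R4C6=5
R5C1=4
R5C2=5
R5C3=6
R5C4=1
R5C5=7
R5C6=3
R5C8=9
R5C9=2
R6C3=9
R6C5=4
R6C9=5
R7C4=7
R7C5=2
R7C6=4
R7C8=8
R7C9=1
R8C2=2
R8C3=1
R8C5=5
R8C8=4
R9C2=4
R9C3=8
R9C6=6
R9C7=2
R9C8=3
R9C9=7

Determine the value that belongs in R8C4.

3

Cell R8C4 itself could take any of {3, 8, 9} by direct elimination.
Consider where 3 can go in box 8.
R8C6 is out (column 6 already has a 3).
R9C4 is out (row 9 already has a 3).
R9C5 is out (row 9 already has a 3).
So the only cell in box 8 that can hold 3 is R8C4.
Therefore R8C4 = 3.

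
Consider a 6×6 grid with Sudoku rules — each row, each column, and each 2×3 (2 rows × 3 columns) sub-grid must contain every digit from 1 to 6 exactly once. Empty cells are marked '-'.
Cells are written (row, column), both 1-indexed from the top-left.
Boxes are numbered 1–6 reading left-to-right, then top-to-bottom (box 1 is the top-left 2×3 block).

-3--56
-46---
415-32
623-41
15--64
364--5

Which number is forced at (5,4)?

3

Cell (5,4) itself could take any of {2, 3} by direct elimination.
Consider where 3 can go in box 6.
(6,4) is out (row 6 already has a 3).
(6,5) is out (row 6 already has a 3).
So the only cell in box 6 that can hold 3 is (5,4).
Therefore (5,4) = 3.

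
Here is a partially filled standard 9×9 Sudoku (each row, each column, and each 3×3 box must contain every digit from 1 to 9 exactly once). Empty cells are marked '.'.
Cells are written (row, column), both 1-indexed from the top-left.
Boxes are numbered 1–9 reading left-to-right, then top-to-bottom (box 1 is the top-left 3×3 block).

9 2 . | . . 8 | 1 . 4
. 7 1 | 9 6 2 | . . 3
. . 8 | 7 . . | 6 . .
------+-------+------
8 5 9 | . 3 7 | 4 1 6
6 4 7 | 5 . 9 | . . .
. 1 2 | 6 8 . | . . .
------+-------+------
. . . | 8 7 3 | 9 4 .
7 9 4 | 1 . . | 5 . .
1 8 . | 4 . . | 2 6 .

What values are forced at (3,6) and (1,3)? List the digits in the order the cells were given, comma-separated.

1,6

For (3,6):
  Consider where 1 can go in column 6.
  (6,6) is out (row 6 already has a 1).
  (8,6) is out (row 8 already has a 1).
  (9,6) is out (row 9 already has a 1).
  So the only cell in column 6 that can hold 1 is (3,6).
  So (3,6) = 1.
For (1,3):
  Consider where 6 can go in row 1.
  (1,4) is out (column 4 already has a 6).
  (1,5) is out (column 5 already has a 6).
  (1,8) is out (column 8 already has a 6).
  So the only cell in row 1 that can hold 6 is (1,3).
  So (1,3) = 6.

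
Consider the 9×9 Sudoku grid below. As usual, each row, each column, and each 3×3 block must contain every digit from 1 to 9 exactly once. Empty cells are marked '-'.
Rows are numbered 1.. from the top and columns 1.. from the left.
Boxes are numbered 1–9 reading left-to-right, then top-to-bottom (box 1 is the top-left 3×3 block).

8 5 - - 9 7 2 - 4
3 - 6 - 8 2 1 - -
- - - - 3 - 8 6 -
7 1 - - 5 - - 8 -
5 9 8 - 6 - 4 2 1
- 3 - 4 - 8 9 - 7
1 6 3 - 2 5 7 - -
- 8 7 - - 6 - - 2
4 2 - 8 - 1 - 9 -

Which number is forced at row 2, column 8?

7

Cell row 2, column 8 itself could take any of {5, 7} by direct elimination.
Consider where 7 can go in box 3.
row 1, column 8 is out (row 1 already has a 7).
row 2, column 9 is out (column 9 already has a 7).
row 3, column 9 is out (column 9 already has a 7).
So the only cell in box 3 that can hold 7 is row 2, column 8.
Therefore row 2, column 8 = 7.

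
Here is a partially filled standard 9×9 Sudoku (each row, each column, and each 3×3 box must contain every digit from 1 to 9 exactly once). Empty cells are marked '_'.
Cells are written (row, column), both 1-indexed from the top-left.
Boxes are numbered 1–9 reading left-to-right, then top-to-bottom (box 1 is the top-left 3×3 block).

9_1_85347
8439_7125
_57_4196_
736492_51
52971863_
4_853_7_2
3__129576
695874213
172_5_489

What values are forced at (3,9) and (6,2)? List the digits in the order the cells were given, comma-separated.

For (3,9):
  Row 3 already contains {1, 4, 5, 6, 7, 9}.
  Column 9 already contains {1, 2, 3, 5, 6, 7, 9}.
  Its 3×3 block (box 3) already contains {1, 2, 3, 4, 5, 6, 7, 9}.
  The only value from 1–9 not eliminated is 8, so (3,9) = 8.
For (6,2):
  Row 6 already contains {2, 3, 4, 5, 7, 8}.
  Column 2 already contains {2, 3, 4, 5, 7, 9}.
  Its 3×3 block (box 4) already contains {2, 3, 4, 5, 6, 7, 8, 9}.
  The only value from 1–9 not eliminated is 1, so (6,2) = 1.

8,1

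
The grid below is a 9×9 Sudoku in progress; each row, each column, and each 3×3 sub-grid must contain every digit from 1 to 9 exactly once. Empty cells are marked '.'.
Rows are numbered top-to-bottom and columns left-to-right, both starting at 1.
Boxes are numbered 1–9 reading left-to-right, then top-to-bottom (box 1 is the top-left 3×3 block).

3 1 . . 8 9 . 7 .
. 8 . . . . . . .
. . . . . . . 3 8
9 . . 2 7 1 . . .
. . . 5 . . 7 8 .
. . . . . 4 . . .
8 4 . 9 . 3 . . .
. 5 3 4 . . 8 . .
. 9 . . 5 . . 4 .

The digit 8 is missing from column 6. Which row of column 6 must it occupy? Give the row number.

9

Consider where 8 can go in column 6.
r2c6 is out (row 2 already has a 8).
r3c6 is out (row 3 already has a 8).
r5c6 is out (row 5 already has a 8).
r8c6 is out (row 8 already has a 8).
So the only cell in column 6 that can hold 8 is r9c6.
That is row 9.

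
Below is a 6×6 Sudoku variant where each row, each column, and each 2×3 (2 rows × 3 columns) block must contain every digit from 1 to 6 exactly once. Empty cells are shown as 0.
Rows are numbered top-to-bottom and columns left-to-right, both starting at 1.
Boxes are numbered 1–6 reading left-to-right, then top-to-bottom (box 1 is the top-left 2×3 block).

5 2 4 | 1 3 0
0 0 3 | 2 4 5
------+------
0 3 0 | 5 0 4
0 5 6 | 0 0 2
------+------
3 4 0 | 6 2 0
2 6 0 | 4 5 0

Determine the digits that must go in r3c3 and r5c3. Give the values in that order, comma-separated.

For r3c3:
  Consider where 2 can go in row 3.
  r3c1 is out (column 1 already has a 2).
  r3c5 is out (column 5 already has a 2).
  So the only cell in row 3 that can hold 2 is r3c3.
  So r3c3 = 2.
For r5c3:
  Consider where 5 can go in row 5.
  r5c6 is out (column 6 already has a 5).
  So the only cell in row 5 that can hold 5 is r5c3.
  So r5c3 = 5.

2,5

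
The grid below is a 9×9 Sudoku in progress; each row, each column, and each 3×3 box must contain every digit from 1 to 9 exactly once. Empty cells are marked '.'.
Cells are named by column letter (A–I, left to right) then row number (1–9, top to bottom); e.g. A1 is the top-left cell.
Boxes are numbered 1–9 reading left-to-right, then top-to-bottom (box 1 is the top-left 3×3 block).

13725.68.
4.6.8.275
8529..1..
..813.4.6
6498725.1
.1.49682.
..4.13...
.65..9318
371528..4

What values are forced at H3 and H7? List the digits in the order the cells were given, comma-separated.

4,5

For H3:
  Consider where 4 can go in column H.
  H4 is out (row 4 already has a 4).
  H5 is out (row 5 already has a 4).
  H7 is out (row 7 already has a 4).
  H9 is out (row 9 already has a 4).
  So the only cell in column H that can hold 4 is H3.
  So H3 = 4.
For H7:
  Consider where 5 can go in box 9.
  G7 is out (column G already has a 5).
  I7 is out (column I already has a 5).
  G9 is out (row 9 already has a 5).
  H9 is out (row 9 already has a 5).
  So the only cell in box 9 that can hold 5 is H7.
  So H7 = 5.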